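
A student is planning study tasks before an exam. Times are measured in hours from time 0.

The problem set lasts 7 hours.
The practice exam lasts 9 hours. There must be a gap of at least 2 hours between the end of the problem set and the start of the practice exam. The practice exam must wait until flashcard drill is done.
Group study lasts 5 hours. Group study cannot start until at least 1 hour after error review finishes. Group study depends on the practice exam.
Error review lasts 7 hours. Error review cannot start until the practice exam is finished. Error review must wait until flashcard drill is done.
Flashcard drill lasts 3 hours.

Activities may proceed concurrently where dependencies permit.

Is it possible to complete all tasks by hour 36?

Flashcard drill has no prerequisites, so it starts at hour 0 and finishes at hour 3.
The problem set can start immediately at hour 0; it finishes at hour 7.
The practice exam has to wait for the problem set (finishes hour 7, plus 2-hour gap → hour 9); flashcard drill (finishes hour 3). The latest of these is hour 9, so the practice exam runs hour 9 to 9 + 9 = hour 18.
Error review needs all of the practice exam (finishes hour 18); flashcard drill (finishes hour 3). That puts its earliest start at hour 18; it finishes at 18 + 7 = hour 25.
For group study: error review (finishes hour 25, plus 1-hour gap → hour 26); the practice exam (finishes hour 18). Taking the maximum gives a start of hour 26, and it finishes at 26 + 5 = hour 31.
Every task is finished by hour 31, which is no later than the deadline of 36, so the schedule is feasible.

Yes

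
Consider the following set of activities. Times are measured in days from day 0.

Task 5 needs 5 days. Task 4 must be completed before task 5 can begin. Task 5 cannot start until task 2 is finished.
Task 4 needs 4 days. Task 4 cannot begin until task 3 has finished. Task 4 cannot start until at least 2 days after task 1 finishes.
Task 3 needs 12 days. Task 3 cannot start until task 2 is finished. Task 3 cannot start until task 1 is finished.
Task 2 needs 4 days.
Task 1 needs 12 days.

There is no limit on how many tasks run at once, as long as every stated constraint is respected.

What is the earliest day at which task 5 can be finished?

33

Task 2 can start immediately at day 0; it finishes at day 4.
Nothing blocks task 1, so it runs from day 0 to day 12.
For task 3: task 2 (finishes day 4); task 1 (finishes day 12). Taking the maximum gives a start of day 12, and it finishes at 12 + 12 = day 24.
Task 4 has to wait for task 3 (finishes day 24); task 1 (finishes day 12, plus 2-day gap → day 14). The latest of these is day 24, so task 4 runs day 24 to 24 + 4 = day 28.
Task 5 has to wait for task 4 (finishes day 28); task 2 (finishes day 4). The latest of these is day 28, so task 5 runs day 28 to 28 + 5 = day 33.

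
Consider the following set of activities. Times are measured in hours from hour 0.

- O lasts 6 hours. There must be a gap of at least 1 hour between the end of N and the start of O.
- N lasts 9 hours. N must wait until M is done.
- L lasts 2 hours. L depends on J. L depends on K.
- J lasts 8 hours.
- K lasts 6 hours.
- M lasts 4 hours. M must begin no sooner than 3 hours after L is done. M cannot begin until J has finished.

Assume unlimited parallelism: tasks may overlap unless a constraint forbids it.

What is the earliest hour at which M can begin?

K can start immediately at hour 0; it finishes at hour 6.
Nothing blocks J, so it runs from hour 0 to hour 8.
L cannot start until J (finishes hour 8); K (finishes hour 6). The controlling bound is hour 8, so L finishes at 8 + 2 = hour 10.
M waits on L (finishes hour 10, plus 3-hour gap → hour 13); J (finishes hour 8). The latest of these is hour 13, which is the earliest M can start.

13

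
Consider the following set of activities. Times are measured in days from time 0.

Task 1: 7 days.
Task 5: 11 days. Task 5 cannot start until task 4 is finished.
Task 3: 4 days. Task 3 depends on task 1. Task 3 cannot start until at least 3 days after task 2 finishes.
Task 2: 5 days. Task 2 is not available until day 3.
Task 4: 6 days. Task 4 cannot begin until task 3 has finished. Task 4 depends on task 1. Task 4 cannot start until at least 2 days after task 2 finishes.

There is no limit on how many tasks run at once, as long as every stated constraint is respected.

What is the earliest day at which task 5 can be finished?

32

Task 2 waits on its own release at day 3, so it starts at day 3 and finishes at 3 + 5 = day 8.
Task 1 can start immediately at day 0; it finishes at day 7.
For task 3: task 1 (finishes day 7); task 2 (finishes day 8, plus 3-day gap → day 11). Taking the maximum gives a start of day 11, and it finishes at 11 + 4 = day 15.
Task 4 needs all of task 3 (finishes day 15); task 1 (finishes day 7); task 2 (finishes day 8, plus 2-day gap → day 10). That puts its earliest start at day 15; it finishes at 15 + 6 = day 21.
After task 4 (finishes day 21), task 5 can start at day 21 and finishes at day 32.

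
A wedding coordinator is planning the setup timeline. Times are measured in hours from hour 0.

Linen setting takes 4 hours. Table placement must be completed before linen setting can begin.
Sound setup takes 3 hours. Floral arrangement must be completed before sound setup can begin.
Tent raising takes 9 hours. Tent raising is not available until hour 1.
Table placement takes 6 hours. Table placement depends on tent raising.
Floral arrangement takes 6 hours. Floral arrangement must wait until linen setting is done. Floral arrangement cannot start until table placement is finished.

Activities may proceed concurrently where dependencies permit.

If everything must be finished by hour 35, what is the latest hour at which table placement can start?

16

Nothing follows sound setup; the deadline of hour 35 is its only limit. It must start by 35 − 3 = hour 32.
Since sound setup (must start by hour 32) depends on it, floral arrangement must finish by hour 32. Backing off its 6-hour duration gives a latest start of hour 26.
Linen setting must finish before floral arrangement (must start by hour 26). With a 4-hour duration, linen setting must start by 26 − 4 = hour 22.
Table placement must finish in time for linen setting (must start by hour 22); floral arrangement (must start by hour 26). The tightest is hour 22, so table placement must start by 22 − 6 = hour 16.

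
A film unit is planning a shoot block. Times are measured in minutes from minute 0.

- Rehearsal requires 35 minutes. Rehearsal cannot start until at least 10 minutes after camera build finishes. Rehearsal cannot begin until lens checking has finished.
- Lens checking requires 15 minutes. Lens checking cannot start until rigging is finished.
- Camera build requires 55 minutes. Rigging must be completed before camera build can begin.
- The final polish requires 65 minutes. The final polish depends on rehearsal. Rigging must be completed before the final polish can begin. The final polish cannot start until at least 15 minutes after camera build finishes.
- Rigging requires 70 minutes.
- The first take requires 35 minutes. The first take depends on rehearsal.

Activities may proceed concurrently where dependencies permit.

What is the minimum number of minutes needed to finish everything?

Nothing blocks rigging, so it runs from minute 0 to minute 70.
Lens checking cannot begin until rigging (finishes minute 70). It runs from minute 70 to 70 + 15 = minute 85.
Camera build cannot begin until rigging (finishes minute 70). It runs from minute 70 to 70 + 55 = minute 125.
Rehearsal has to wait for camera build (finishes minute 125, plus 10-minute gap → minute 135); lens checking (finishes minute 85). The latest of these is minute 135, so rehearsal runs minute 135 to 135 + 35 = minute 170.
The first take waits on rehearsal (finishes minute 170), so it starts at minute 170 and finishes at 170 + 35 = minute 205.
The final polish needs all of rehearsal (finishes minute 170); rigging (finishes minute 70); camera build (finishes minute 125, plus 15-minute gap → minute 140). That puts its earliest start at minute 170; it finishes at 170 + 65 = minute 235.
All tasks are finished once the last one completes. Finish times: Rigging at 70, Camera build at 125, Lens checking at 85, Rehearsal at 170, The final polish at 235, The first take at 205. The latest is minute 235.

235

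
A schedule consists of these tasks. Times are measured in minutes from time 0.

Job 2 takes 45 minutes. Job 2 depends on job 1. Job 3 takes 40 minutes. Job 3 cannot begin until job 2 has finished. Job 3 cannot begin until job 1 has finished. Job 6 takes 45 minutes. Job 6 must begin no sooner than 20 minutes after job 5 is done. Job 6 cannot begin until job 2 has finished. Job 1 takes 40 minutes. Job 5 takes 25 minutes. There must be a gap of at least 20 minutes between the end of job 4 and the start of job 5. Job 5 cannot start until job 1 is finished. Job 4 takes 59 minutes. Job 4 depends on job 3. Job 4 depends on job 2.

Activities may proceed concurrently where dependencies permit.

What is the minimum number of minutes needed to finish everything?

294

Job 1 has no prerequisites, so it starts at minute 0 and finishes at minute 40.
Job 2 cannot begin until job 1 (finishes minute 40). It runs from minute 40 to 40 + 45 = minute 85.
Job 3 needs all of job 2 (finishes minute 85); job 1 (finishes minute 40). That puts its earliest start at minute 85; it finishes at 85 + 40 = minute 125.
Job 4 cannot start until job 3 (finishes minute 125); job 2 (finishes minute 85). The controlling bound is minute 125, so job 4 finishes at 125 + 59 = minute 184.
Job 5 cannot start until job 4 (finishes minute 184, plus 20-minute gap → minute 204); job 1 (finishes minute 40). The controlling bound is minute 204, so job 5 finishes at 204 + 25 = minute 229.
Job 6 needs all of job 5 (finishes minute 229, plus 20-minute gap → minute 249); job 2 (finishes minute 85). That puts its earliest start at minute 249; it finishes at 249 + 45 = minute 294.
All tasks are finished once the last one completes. Finish times: Job 1 at 40, Job 2 at 85, Job 3 at 125, Job 4 at 184, Job 5 at 229, Job 6 at 294. The latest is minute 294.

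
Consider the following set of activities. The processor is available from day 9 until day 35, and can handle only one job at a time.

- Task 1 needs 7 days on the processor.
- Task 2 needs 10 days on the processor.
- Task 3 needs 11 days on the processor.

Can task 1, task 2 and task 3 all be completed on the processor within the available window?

The processor window is 35 − 9 = 26 days.
Running back to back, the jobs need 7 + 10 + 11 = 28 days on the processor.
Since 28 > 26, they cannot all fit.

No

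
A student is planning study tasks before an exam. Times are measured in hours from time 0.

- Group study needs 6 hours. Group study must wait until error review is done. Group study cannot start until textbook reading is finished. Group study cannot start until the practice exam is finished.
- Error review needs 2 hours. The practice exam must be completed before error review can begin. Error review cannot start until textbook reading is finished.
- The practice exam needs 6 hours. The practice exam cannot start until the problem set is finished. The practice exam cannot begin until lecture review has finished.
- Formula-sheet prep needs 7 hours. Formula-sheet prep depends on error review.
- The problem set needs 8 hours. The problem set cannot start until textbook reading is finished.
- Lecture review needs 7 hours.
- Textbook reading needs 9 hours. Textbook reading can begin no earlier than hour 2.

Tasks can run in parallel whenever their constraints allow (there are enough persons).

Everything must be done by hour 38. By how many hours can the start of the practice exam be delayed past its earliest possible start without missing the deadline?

4

Lecture review has no prerequisites, so it starts at hour 0 and finishes at hour 7.
Textbook reading cannot begin until its own release at hour 2. It runs from hour 2 to 2 + 9 = hour 11.
The problem set cannot begin until textbook reading (finishes hour 11). It runs from hour 11 to 11 + 8 = hour 19.
For the practice exam: the problem set (finishes hour 19); lecture review (finishes hour 7). Taking the maximum gives a start of hour 19, and it finishes at 19 + 6 = hour 25.

Working backward from the deadline:
Group study must finish by hour 38; it takes 6 hours, so it must start by 38 − 6 = hour 32.
Nothing follows formula-sheet prep; the deadline of hour 38 is its only limit. It must start by 38 − 7 = hour 31.
For error review: group study (must start by hour 32); formula-sheet prep (must start by hour 31). The most restrictive is hour 31; with a 2-hour duration, error review must start by hour 29.
The practice exam feeds error review (must start by hour 29); group study (must start by hour 32). Taking the minimum, the practice exam must finish by hour 29 and start by 29 − 6 = hour 23.
So the practice exam can start as early as hour 19 and as late as hour 23, giving 23 − 19 = 4 hours of slack.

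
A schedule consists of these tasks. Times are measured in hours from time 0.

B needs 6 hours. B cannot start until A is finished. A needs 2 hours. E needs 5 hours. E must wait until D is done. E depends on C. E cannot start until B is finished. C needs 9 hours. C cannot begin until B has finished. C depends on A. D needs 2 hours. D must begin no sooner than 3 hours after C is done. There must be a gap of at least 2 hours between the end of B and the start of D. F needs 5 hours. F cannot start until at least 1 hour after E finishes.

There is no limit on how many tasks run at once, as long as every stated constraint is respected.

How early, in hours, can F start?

28

A can start immediately at hour 0; it finishes at hour 2.
B waits on A (finishes hour 2), so it starts at hour 2 and finishes at 2 + 6 = hour 8.
C needs all of B (finishes hour 8); A (finishes hour 2). That puts its earliest start at hour 8; it finishes at 8 + 9 = hour 17.
D needs all of C (finishes hour 17, plus 3-hour gap → hour 20); B (finishes hour 8, plus 2-hour gap → hour 10). That puts its earliest start at hour 20; it finishes at 20 + 2 = hour 22.
E cannot start until D (finishes hour 22); C (finishes hour 17); B (finishes hour 8). The controlling bound is hour 22, so E finishes at 22 + 5 = hour 27.
F waits on E (finishes hour 27, plus 1-hour gap → hour 28), so the earliest it can start is hour 28.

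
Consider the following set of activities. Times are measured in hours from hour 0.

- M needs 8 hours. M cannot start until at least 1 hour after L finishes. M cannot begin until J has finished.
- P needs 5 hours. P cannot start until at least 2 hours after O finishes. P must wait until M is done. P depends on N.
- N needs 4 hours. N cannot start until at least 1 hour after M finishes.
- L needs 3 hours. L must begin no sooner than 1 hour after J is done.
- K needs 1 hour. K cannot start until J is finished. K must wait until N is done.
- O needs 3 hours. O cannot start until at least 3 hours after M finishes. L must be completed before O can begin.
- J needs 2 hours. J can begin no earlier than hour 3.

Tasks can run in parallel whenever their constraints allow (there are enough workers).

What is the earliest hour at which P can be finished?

J cannot begin until its own release at hour 3. It runs from hour 3 to 3 + 2 = hour 5.
After J (finishes hour 5, plus 1-hour gap → hour 6), L can start at hour 6 and finishes at hour 9.
M cannot start until L (finishes hour 9, plus 1-hour gap → hour 10); J (finishes hour 5). The controlling bound is hour 10, so M finishes at 10 + 8 = hour 18.
For O: M (finishes hour 18, plus 3-hour gap → hour 21); L (finishes hour 9). Taking the maximum gives a start of hour 21, and it finishes at 21 + 3 = hour 24.
N waits on M (finishes hour 18, plus 1-hour gap → hour 19), so it starts at hour 19 and finishes at 19 + 4 = hour 23.
P has to wait for O (finishes hour 24, plus 2-hour gap → hour 26); M (finishes hour 18); N (finishes hour 23). The latest of these is hour 26, so P runs hour 26 to 26 + 5 = hour 31.

31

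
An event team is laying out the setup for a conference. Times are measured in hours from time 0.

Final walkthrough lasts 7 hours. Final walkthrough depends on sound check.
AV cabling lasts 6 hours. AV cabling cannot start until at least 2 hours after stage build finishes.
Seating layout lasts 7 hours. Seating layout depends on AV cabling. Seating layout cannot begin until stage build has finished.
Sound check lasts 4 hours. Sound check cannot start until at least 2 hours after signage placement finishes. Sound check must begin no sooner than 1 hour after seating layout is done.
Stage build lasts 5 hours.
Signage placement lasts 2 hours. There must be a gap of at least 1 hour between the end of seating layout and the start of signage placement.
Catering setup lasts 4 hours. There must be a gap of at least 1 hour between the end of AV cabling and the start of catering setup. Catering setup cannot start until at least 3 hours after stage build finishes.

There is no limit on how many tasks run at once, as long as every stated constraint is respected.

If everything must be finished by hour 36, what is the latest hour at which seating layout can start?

13

Final walkthrough has no dependents, so it just needs to finish by hour 36. Starting by 36 − 7 = hour 29 achieves that.
Sound check has to be done before final walkthrough (must start by hour 29). That means finishing by hour 29, i.e. starting by 29 − 4 = hour 25.
Signage placement has to be done before sound check (must start by hour 25, minus 2-hour gap → hour 23). That means finishing by hour 23, i.e. starting by 23 − 2 = hour 21.
Seating layout feeds signage placement (must start by hour 21, minus 1-hour gap → hour 20); sound check (must start by hour 25, minus 1-hour gap → hour 24). Taking the minimum, seating layout must finish by hour 20 and start by 20 − 7 = hour 13.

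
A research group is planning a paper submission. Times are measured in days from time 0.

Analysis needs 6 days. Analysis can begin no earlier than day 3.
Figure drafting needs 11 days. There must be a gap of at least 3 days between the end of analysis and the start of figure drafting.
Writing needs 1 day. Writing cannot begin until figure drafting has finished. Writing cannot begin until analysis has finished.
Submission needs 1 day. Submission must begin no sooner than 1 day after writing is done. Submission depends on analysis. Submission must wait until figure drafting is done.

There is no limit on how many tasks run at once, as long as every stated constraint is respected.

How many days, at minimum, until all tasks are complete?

Analysis waits on its own release at day 3, so it starts at day 3 and finishes at 3 + 6 = day 9.
Figure drafting cannot begin until analysis (finishes day 9, plus 3-day gap → day 12). It runs from day 12 to 12 + 11 = day 23.
Writing has to wait for figure drafting (finishes day 23); analysis (finishes day 9). The latest of these is day 23, so writing runs day 23 to 23 + 1 = day 24.
For submission: writing (finishes day 24, plus 1-day gap → day 25); analysis (finishes day 9); figure drafting (finishes day 23). Taking the maximum gives a start of day 25, and it finishes at 25 + 1 = day 26.
All tasks are finished once the last one completes. Finish times: Analysis at 9, Figure drafting at 23, Writing at 24, Submission at 26. The latest is day 26.

26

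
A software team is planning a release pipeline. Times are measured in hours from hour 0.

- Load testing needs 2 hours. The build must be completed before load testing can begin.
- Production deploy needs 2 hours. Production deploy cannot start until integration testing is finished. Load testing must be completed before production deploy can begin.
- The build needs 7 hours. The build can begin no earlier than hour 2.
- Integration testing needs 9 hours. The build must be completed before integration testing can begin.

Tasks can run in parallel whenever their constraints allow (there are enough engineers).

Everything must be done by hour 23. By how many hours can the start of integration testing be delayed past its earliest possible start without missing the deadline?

The build cannot begin until its own release at hour 2. It runs from hour 2 to 2 + 7 = hour 9.
Integration testing cannot begin until the build (finishes hour 9). It runs from hour 9 to 9 + 9 = hour 18.

Working backward from the deadline:
Production deploy has no dependents, so it just needs to finish by hour 23. Starting by 23 − 2 = hour 21 achieves that.
Integration testing has to be done before production deploy (must start by hour 21). That means finishing by hour 21, i.e. starting by 21 − 9 = hour 12.
So integration testing can start as early as hour 9 and as late as hour 12, giving 12 − 9 = 3 hours of slack.

3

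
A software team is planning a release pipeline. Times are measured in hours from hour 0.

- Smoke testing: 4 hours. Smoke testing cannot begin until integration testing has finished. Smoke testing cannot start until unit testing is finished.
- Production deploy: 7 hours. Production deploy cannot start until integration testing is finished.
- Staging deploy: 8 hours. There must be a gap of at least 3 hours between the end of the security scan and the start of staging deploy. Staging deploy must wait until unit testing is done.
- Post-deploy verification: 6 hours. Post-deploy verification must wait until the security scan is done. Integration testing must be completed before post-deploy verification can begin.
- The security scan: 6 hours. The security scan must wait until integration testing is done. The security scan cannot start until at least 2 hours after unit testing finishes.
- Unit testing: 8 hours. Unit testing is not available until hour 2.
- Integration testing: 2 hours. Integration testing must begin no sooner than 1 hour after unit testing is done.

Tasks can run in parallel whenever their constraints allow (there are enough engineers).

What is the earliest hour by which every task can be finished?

30

Unit testing waits on its own release at hour 2, so it starts at hour 2 and finishes at 2 + 8 = hour 10.
After unit testing (finishes hour 10, plus 1-hour gap → hour 11), integration testing can start at hour 11 and finishes at hour 13.
Production deploy waits on integration testing (finishes hour 13), so it starts at hour 13 and finishes at 13 + 7 = hour 20.
For smoke testing: integration testing (finishes hour 13); unit testing (finishes hour 10). Taking the maximum gives a start of hour 13, and it finishes at 13 + 4 = hour 17.
For the security scan: integration testing (finishes hour 13); unit testing (finishes hour 10, plus 2-hour gap → hour 12). Taking the maximum gives a start of hour 13, and it finishes at 13 + 6 = hour 19.
For post-deploy verification: the security scan (finishes hour 19); integration testing (finishes hour 13). Taking the maximum gives a start of hour 19, and it finishes at 19 + 6 = hour 25.
Staging deploy cannot start until the security scan (finishes hour 19, plus 3-hour gap → hour 22); unit testing (finishes hour 10). The controlling bound is hour 22, so staging deploy finishes at 22 + 8 = hour 30.
All tasks are finished once the last one completes. Finish times: Unit testing at 10, Integration testing at 13, The security scan at 19, Staging deploy at 30, Smoke testing at 17, Production deploy at 20, Post-deploy verification at 25. The latest is hour 30.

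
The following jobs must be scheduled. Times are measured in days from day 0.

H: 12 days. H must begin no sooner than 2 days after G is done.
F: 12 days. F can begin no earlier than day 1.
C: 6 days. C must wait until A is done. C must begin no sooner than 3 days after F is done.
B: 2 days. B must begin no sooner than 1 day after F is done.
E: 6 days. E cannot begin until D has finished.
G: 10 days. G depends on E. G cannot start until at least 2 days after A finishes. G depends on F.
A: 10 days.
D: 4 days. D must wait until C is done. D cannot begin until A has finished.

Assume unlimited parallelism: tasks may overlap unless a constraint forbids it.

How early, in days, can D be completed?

F waits on its own release at day 1, so it starts at day 1 and finishes at 1 + 12 = day 13.
A has no prerequisites, so it starts at day 0 and finishes at day 10.
C has to wait for A (finishes day 10); F (finishes day 13, plus 3-day gap → day 16). The latest of these is day 16, so C runs day 16 to 16 + 6 = day 22.
For D: C (finishes day 22); A (finishes day 10). Taking the maximum gives a start of day 22, and it finishes at 22 + 4 = day 26.

26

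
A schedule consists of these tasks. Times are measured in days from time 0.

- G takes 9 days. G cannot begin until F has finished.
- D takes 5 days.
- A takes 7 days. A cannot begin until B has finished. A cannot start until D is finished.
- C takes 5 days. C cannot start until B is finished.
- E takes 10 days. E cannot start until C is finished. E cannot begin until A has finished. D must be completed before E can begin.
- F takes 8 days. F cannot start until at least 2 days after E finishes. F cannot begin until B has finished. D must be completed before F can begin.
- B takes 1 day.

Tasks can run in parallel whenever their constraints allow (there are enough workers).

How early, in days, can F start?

Nothing blocks D, so it runs from day 0 to day 5.
B can start immediately at day 0; it finishes at day 1.
C waits on B (finishes day 1), so it starts at day 1 and finishes at 1 + 5 = day 6.
For A: B (finishes day 1); D (finishes day 5). Taking the maximum gives a start of day 5, and it finishes at 5 + 7 = day 12.
E needs all of C (finishes day 6); A (finishes day 12); D (finishes day 5). That puts its earliest start at day 12; it finishes at 12 + 10 = day 22.
F waits on E (finishes day 22, plus 2-day gap → day 24); B (finishes day 1); D (finishes day 5). The latest of these is day 24, which is the earliest F can start.

24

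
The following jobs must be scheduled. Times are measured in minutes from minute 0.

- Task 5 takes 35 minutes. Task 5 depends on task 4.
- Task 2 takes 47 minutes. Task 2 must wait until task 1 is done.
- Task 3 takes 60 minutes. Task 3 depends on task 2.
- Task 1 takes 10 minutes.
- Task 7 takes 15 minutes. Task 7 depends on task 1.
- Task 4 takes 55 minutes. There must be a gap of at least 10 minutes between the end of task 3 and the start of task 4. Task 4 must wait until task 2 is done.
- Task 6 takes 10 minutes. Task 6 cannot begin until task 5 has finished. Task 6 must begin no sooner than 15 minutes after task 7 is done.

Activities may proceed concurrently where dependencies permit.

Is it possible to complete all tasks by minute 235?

Task 1 has no prerequisites, so it starts at minute 0 and finishes at minute 10.
Task 7 cannot begin until task 1 (finishes minute 10). It runs from minute 10 to 10 + 15 = minute 25.
Task 2 cannot begin until task 1 (finishes minute 10). It runs from minute 10 to 10 + 47 = minute 57.
Task 3 waits on task 2 (finishes minute 57), so it starts at minute 57 and finishes at 57 + 60 = minute 117.
For task 4: task 3 (finishes minute 117, plus 10-minute gap → minute 127); task 2 (finishes minute 57). Taking the maximum gives a start of minute 127, and it finishes at 127 + 55 = minute 182.
After task 4 (finishes minute 182), task 5 can start at minute 182 and finishes at minute 217.
Task 6 cannot start until task 5 (finishes minute 217); task 7 (finishes minute 25, plus 15-minute gap → minute 40). The controlling bound is minute 217, so task 6 finishes at 217 + 10 = minute 227.
Every task is finished by minute 227, which is no later than the deadline of 235, so the schedule is feasible.

Yes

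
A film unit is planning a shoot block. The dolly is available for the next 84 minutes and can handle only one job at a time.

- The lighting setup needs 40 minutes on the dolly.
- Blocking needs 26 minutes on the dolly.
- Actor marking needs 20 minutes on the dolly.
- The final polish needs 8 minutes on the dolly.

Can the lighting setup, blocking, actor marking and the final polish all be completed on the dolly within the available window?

Running back to back, the jobs need 40 + 26 + 20 + 8 = 94 minutes on the dolly.
Since 94 > 84, they cannot all fit.

No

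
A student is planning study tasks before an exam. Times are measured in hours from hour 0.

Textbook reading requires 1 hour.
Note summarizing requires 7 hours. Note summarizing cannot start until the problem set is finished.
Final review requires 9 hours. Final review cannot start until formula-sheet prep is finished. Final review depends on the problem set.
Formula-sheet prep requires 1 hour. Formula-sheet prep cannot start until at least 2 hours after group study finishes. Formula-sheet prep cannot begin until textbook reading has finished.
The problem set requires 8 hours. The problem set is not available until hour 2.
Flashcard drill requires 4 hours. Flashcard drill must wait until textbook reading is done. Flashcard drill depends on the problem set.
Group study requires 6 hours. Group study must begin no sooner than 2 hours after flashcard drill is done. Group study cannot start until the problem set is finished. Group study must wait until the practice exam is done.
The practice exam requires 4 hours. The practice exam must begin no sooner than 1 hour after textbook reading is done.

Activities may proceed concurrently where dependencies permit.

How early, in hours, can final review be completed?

The problem set waits on its own release at hour 2, so it starts at hour 2 and finishes at 2 + 8 = hour 10.
Nothing blocks textbook reading, so it runs from hour 0 to hour 1.
The practice exam cannot begin until textbook reading (finishes hour 1, plus 1-hour gap → hour 2). It runs from hour 2 to 2 + 4 = hour 6.
Flashcard drill has to wait for textbook reading (finishes hour 1); the problem set (finishes hour 10). The latest of these is hour 10, so flashcard drill runs hour 10 to 10 + 4 = hour 14.
Group study needs all of flashcard drill (finishes hour 14, plus 2-hour gap → hour 16); the problem set (finishes hour 10); the practice exam (finishes hour 6). That puts its earliest start at hour 16; it finishes at 16 + 6 = hour 22.
Formula-sheet prep needs all of group study (finishes hour 22, plus 2-hour gap → hour 24); textbook reading (finishes hour 1). That puts its earliest start at hour 24; it finishes at 24 + 1 = hour 25.
For final review: formula-sheet prep (finishes hour 25); the problem set (finishes hour 10). Taking the maximum gives a start of hour 25, and it finishes at 25 + 9 = hour 34.

34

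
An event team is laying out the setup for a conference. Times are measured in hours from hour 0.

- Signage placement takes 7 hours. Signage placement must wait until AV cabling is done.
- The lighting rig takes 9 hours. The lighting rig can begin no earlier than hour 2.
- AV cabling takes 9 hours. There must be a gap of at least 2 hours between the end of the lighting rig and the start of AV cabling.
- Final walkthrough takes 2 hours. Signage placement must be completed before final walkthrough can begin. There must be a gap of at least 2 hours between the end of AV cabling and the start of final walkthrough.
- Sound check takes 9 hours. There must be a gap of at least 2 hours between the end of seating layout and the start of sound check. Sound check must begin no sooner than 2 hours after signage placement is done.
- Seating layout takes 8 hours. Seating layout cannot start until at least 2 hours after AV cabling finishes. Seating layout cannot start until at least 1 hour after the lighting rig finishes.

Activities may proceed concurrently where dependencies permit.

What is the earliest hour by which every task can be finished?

The lighting rig cannot begin until its own release at hour 2. It runs from hour 2 to 2 + 9 = hour 11.
AV cabling waits on the lighting rig (finishes hour 11, plus 2-hour gap → hour 13), so it starts at hour 13 and finishes at 13 + 9 = hour 22.
After AV cabling (finishes hour 22), signage placement can start at hour 22 and finishes at hour 29.
Final walkthrough cannot start until signage placement (finishes hour 29); AV cabling (finishes hour 22, plus 2-hour gap → hour 24). The controlling bound is hour 29, so final walkthrough finishes at 29 + 2 = hour 31.
Seating layout cannot start until AV cabling (finishes hour 22, plus 2-hour gap → hour 24); the lighting rig (finishes hour 11, plus 1-hour gap → hour 12). The controlling bound is hour 24, so seating layout finishes at 24 + 8 = hour 32.
Sound check cannot start until seating layout (finishes hour 32, plus 2-hour gap → hour 34); signage placement (finishes hour 29, plus 2-hour gap → hour 31). The controlling bound is hour 34, so sound check finishes at 34 + 9 = hour 43.
All tasks are finished once the last one completes. Finish times: The lighting rig at 11, AV cabling at 22, Seating layout at 32, Signage placement at 29, Sound check at 43, Final walkthrough at 31. The latest is hour 43.

43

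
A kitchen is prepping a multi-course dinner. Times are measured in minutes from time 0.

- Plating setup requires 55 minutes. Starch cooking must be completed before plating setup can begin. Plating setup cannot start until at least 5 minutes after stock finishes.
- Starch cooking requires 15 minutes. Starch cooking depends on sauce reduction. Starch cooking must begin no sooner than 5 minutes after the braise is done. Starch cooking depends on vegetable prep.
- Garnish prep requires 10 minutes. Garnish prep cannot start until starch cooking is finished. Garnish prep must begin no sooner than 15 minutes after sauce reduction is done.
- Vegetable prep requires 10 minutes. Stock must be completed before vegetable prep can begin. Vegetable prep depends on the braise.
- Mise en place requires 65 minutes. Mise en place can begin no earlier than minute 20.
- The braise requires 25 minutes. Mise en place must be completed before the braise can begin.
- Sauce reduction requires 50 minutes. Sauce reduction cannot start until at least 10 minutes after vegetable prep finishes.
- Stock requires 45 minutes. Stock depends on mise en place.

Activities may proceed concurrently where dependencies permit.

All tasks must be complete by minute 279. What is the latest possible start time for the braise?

Plating setup has no dependents, so it just needs to finish by minute 279. Starting by 279 − 55 = minute 224 achieves that.
Garnish prep has no dependents, so it just needs to finish by minute 279. Starting by 279 − 10 = minute 269 achieves that.
For starch cooking: plating setup (must start by minute 224); garnish prep (must start by minute 269). The most restrictive is minute 224; with a 15-minute duration, starch cooking must start by minute 209.
For sauce reduction: starch cooking (must start by minute 209); garnish prep (must start by minute 269, minus 15-minute gap → minute 254). The most restrictive is minute 209; with a 50-minute duration, sauce reduction must start by minute 159.
For vegetable prep: sauce reduction (must start by minute 159, minus 10-minute gap → minute 149); starch cooking (must start by minute 209). The most restrictive is minute 149; with a 10-minute duration, vegetable prep must start by minute 139.
The braise must finish in time for vegetable prep (must start by minute 139); starch cooking (must start by minute 209, minus 5-minute gap → minute 204). The tightest is minute 139, so the braise must start by 139 − 25 = minute 114.

114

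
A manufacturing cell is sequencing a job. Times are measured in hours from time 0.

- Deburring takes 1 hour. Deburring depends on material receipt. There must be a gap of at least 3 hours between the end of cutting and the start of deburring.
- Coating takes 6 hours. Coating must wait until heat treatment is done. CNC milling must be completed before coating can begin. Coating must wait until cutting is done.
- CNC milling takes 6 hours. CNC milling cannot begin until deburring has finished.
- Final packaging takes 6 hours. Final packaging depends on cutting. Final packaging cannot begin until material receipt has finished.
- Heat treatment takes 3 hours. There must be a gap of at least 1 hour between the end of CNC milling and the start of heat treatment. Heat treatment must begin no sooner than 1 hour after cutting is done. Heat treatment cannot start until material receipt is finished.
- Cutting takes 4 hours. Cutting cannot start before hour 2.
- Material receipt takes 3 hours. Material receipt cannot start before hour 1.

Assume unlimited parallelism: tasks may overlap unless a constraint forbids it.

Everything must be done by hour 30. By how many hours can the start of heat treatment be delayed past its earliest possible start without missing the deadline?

4

After its own release at hour 2, cutting can start at hour 2 and finishes at hour 6.
After its own release at hour 1, material receipt can start at hour 1 and finishes at hour 4.
Deburring has to wait for material receipt (finishes hour 4); cutting (finishes hour 6, plus 3-hour gap → hour 9). The latest of these is hour 9, so deburring runs hour 9 to 9 + 1 = hour 10.
CNC milling cannot begin until deburring (finishes hour 10). It runs from hour 10 to 10 + 6 = hour 16.
For heat treatment: CNC milling (finishes hour 16, plus 1-hour gap → hour 17); cutting (finishes hour 6, plus 1-hour gap → hour 7); material receipt (finishes hour 4). Taking the maximum gives a start of hour 17, and it finishes at 17 + 3 = hour 20.

Working backward from the deadline:
Coating has no dependents, so it just needs to finish by hour 30. Starting by 30 − 6 = hour 24 achieves that.
Heat treatment feeds into coating (must start by hour 24); so heat treatment must finish by hour 24 and therefore start by hour 21.
So heat treatment can start as early as hour 17 and as late as hour 21, giving 21 − 17 = 4 hours of slack.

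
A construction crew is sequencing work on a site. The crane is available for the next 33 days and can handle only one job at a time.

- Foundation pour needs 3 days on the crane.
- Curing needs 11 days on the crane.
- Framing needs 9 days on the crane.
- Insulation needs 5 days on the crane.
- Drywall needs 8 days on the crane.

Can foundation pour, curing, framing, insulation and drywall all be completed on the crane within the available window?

No

Running back to back, the jobs need 3 + 11 + 9 + 5 + 8 = 36 days on the crane.
Since 36 > 33, they cannot all fit.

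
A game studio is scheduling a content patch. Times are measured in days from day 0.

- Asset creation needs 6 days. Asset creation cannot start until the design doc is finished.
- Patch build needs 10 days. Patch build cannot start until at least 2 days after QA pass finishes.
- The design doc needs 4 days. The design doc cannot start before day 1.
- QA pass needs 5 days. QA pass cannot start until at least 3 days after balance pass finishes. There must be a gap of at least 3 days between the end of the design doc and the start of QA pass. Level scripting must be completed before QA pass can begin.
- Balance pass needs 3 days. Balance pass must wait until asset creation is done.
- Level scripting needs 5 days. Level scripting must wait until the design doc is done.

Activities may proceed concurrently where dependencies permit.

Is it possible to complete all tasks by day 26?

No

The design doc cannot begin until its own release at day 1. It runs from day 1 to 1 + 4 = day 5.
After the design doc (finishes day 5), level scripting can start at day 5 and finishes at day 10.
After the design doc (finishes day 5), asset creation can start at day 5 and finishes at day 11.
Balance pass cannot begin until asset creation (finishes day 11). It runs from day 11 to 11 + 3 = day 14.
QA pass needs all of balance pass (finishes day 14, plus 3-day gap → day 17); the design doc (finishes day 5, plus 3-day gap → day 8); level scripting (finishes day 10). That puts its earliest start at day 17; it finishes at 17 + 5 = day 22.
After QA pass (finishes day 22, plus 2-day gap → day 24), patch build can start at day 24 and finishes at day 34.
The earliest everything can be done is day 34, which is after the deadline of 26, so it is not possible.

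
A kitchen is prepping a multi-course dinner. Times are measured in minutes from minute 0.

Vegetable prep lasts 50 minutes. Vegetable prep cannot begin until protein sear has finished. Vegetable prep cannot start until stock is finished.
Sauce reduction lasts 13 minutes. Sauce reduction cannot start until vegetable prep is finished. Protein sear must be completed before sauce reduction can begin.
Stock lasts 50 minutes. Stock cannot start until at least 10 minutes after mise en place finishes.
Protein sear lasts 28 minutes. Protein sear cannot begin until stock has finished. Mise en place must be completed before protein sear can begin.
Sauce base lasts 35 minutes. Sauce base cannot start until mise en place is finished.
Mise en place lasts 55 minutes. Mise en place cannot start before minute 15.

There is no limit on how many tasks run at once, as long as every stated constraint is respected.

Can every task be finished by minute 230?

Yes

Mise en place cannot begin until its own release at minute 15. It runs from minute 15 to 15 + 55 = minute 70.
Sauce base cannot begin until mise en place (finishes minute 70). It runs from minute 70 to 70 + 35 = minute 105.
Stock waits on mise en place (finishes minute 70, plus 10-minute gap → minute 80), so it starts at minute 80 and finishes at 80 + 50 = minute 130.
Protein sear cannot start until stock (finishes minute 130); mise en place (finishes minute 70). The controlling bound is minute 130, so protein sear finishes at 130 + 28 = minute 158.
Vegetable prep cannot start until protein sear (finishes minute 158); stock (finishes minute 130). The controlling bound is minute 158, so vegetable prep finishes at 158 + 50 = minute 208.
Sauce reduction has to wait for vegetable prep (finishes minute 208); protein sear (finishes minute 158). The latest of these is minute 208, so sauce reduction runs minute 208 to 208 + 13 = minute 221.
Every task is finished by minute 221, which is no later than the deadline of 230, so the schedule is feasible.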